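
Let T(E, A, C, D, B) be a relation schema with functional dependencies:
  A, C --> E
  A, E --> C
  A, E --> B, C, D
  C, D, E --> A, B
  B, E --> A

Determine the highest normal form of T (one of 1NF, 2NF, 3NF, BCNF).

BCNF

Candidate keys: {A, C}, {A, E}, {B, E}, {C, D, E}. Prime attributes: {A, B, C, D, E}.
The left-hand side of every FD is a superkey, so BCNF is satisfied.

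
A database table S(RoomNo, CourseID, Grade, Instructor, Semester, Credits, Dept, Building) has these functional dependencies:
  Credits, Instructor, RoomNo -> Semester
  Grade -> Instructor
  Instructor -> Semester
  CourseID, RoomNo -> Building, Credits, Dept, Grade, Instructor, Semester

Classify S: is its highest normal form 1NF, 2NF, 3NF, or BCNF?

Candidate key: {CourseID, RoomNo}. Prime attributes: {CourseID, RoomNo}.
For Credits, Instructor, RoomNo -> Semester we have {Credits, Instructor, RoomNo}⁺ = {Credits, Instructor, RoomNo, Semester}; {Credits, Instructor, RoomNo} is not a superkey, so BCNF fails.
Credits, Instructor, RoomNo -> Semester determines the non-prime attribute {Semester} from a non-superkey — 3NF is violated.
No non-prime attribute depends on a proper subset of any candidate key, so 2NF holds.

2NF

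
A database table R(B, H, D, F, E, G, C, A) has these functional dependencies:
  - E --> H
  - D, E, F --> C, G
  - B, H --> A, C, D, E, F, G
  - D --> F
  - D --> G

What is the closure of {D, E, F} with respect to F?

{C, D, E, F, G, H}

Start with {D, E, F}.
E --> H applies; add {H} → now {D, E, F, H}.
D, E, F --> C, G applies; add {C, G} → now {C, D, E, F, G, H}.
No further FD applies.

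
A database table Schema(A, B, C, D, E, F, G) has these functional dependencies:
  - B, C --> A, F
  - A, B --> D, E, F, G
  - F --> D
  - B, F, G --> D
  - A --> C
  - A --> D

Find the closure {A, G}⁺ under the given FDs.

Start with {A, G}.
A --> C applies; add {C} → now {A, C, G}.
A --> D applies; add {D} → now {A, C, D, G}.
No further FD applies.

{A, C, D, G}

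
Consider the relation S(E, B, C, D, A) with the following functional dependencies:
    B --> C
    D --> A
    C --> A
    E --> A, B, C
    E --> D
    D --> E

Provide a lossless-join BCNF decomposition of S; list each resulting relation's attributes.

{A, C}; {B, C}; {B, D, E}

Candidate keys of the original relation: {D}, {E}.
In {A, B, C, D, E}, {B} is not a superkey ({B}⁺ restricted to this set is {A, B, C}), so split on B --> A, C into {A, B, C} and {B, D, E}.
In {A, B, C}, {C} is not a superkey ({C}⁺ restricted to this set is {A, C}), so split on C --> A into {A, C} and {B, C}.
{A, C} is in BCNF.
{B, C} is in BCNF.
{B, D, E} is in BCNF.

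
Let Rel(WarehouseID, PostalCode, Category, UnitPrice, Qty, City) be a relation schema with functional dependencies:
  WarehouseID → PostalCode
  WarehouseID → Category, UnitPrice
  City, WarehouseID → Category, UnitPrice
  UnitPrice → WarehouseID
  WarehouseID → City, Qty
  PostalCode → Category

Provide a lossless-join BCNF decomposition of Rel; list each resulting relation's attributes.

{Category, PostalCode}; {City, PostalCode, Qty, UnitPrice, WarehouseID}

Candidate keys of the original relation: {UnitPrice}, {WarehouseID}.
In {Category, City, PostalCode, Qty, UnitPrice, WarehouseID}, {PostalCode} is not a superkey ({PostalCode}⁺ restricted to this set is {Category, PostalCode}), so split on PostalCode → Category into {Category, PostalCode} and {City, PostalCode, Qty, UnitPrice, WarehouseID}.
{Category, PostalCode} has no BCNF violation.
{City, PostalCode, Qty, UnitPrice, WarehouseID} has no BCNF violation.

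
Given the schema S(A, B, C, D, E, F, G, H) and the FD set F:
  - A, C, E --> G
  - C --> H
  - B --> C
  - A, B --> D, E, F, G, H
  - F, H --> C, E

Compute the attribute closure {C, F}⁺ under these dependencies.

{C, E, F, H}

Start with {C, F}.
C --> H applies; add {H} → now {C, F, H}.
F, H --> C, E applies; add {E} → now {C, E, F, H}.
No further FD applies.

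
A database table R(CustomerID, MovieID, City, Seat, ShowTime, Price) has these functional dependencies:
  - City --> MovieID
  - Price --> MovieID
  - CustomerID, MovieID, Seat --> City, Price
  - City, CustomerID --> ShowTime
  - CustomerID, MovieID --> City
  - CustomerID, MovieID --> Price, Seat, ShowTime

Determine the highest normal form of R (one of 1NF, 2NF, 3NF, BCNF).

Candidate keys: {City, CustomerID}, {CustomerID, MovieID}, {CustomerID, Price}. Prime attributes: {City, CustomerID, MovieID, Price}.
City --> MovieID breaks BCNF: {City}⁺ = {City, MovieID}, so {City} is not a superkey.
Its right-hand attributes {MovieID} are all prime, as are those of every other non-superkey FD — the relation is in 3NF.

3NF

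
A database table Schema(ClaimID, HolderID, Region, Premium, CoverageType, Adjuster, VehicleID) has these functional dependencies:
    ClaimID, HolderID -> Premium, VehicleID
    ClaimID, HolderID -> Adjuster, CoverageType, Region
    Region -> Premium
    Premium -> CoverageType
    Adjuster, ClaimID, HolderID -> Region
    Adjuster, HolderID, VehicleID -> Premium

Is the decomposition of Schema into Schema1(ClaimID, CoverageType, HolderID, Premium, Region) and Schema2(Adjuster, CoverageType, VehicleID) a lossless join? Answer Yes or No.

Common attributes: {CoverageType}; their closure is {CoverageType}.
Schema1 ⊄ {CoverageType} and Schema2 ⊄ {CoverageType}, so the split is lossy.

No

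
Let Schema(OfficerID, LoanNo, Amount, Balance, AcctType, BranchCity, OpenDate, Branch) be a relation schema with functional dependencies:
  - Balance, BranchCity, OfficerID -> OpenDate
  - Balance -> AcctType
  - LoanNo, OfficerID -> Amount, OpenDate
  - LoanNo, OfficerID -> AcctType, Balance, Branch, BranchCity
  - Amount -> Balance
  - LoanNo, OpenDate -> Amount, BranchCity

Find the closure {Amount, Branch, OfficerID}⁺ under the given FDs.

Start with {Amount, Branch, OfficerID}.
Amount -> Balance applies; add {Balance} → now {Amount, Balance, Branch, OfficerID}.
Balance -> AcctType applies; add {AcctType} → now {AcctType, Amount, Balance, Branch, OfficerID}.
No further FD applies.

{AcctType, Amount, Balance, Branch, OfficerID}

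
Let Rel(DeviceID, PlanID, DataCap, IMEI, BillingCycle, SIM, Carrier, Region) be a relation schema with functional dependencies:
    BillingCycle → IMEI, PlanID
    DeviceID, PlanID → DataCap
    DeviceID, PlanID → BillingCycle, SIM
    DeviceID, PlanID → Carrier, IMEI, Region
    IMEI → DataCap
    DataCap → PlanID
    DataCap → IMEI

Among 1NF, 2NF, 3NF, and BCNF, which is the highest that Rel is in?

Candidate keys: {BillingCycle, DeviceID}, {DataCap, DeviceID}, {DeviceID, IMEI}, {DeviceID, PlanID}. Prime attributes: {BillingCycle, DataCap, DeviceID, IMEI, PlanID}.
BillingCycle → IMEI, PlanID: {BillingCycle}⁺ = {BillingCycle, DataCap, IMEI, PlanID}, which is not all of the attributes, so the left side is not a superkey — BCNF is violated.
Since {IMEI, PlanID} ⊆ prime attributes and every other non-superkey FD also has a prime right side, the schema is in 3NF.

3NF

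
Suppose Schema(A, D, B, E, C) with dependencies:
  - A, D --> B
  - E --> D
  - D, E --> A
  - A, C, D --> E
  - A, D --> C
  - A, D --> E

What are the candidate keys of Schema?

{E} is a candidate key since {E}⁺ = {A, B, C, D, E} covers every attribute.
{A, D} is a candidate key since {A, D}⁺ = {A, B, C, D, E} covers every attribute.
No proper subset of any of these is a key, and no other minimal superkey exists.

{A, D}, {E}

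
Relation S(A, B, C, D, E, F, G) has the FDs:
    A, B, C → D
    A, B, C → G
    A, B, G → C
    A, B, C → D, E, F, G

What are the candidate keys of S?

{A, B, C}, {A, B, G}

{A, B} never appear on the right of any FD, so every key must include all of them.
{A, B, C} is a candidate key since {A, B, C}⁺ = {A, B, C, D, E, F, G} covers every attribute.
{A, B, G} is a candidate key since {A, B, G}⁺ = {A, B, C, D, E, F, G} covers every attribute.
No proper subset of any of these is a key, and no other minimal superkey exists.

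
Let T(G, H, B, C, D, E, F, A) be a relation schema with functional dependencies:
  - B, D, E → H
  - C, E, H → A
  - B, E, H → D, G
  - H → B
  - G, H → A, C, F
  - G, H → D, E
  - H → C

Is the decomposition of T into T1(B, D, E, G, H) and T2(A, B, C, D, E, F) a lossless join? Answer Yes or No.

T1 ∩ T2 = {B, D, E}; its closure under F is {A, B, C, D, E, F, G, H}.
T1 is contained in that closure, so T1 ∩ T2 → T1 holds and the join is lossless.

Yes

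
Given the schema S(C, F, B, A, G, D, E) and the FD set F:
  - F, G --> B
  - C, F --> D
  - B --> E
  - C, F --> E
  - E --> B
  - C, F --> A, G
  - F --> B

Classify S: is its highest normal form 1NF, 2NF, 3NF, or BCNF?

1NF

Candidate key: {C, F}. Prime attributes: {C, F}.
F, G --> B: {F, G}⁺ = {B, E, F, G}, which is not all of the attributes, so the left side is not a superkey — BCNF is violated.
F, G --> B has non-prime {B} on the right and a non-superkey on the left, so 3NF fails.
Since {F} ⊂ {C, F} and {F}⁺ ⊇ {B, E} with {B, E} non-prime, there is a partial dependency; 2NF fails.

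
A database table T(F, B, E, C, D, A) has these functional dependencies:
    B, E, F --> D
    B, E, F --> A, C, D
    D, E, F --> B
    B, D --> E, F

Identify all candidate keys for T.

{B, D}⁺ = {A, B, C, D, E, F}, which is every attribute, so {B, D} is a candidate key.
{B, E, F}⁺ = {A, B, C, D, E, F}, which is every attribute, so {B, E, F} is a candidate key.
{D, E, F}⁺ = {A, B, C, D, E, F}, which is every attribute, so {D, E, F} is a candidate key.
These are minimal and exhaustive — every other superkey contains one of them.

{B, D}, {B, E, F}, {D, E, F}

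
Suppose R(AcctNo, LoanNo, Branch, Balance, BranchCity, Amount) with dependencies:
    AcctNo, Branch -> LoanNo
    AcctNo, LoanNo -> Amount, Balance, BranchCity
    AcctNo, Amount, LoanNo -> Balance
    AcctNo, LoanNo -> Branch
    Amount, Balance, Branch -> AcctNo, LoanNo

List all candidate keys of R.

{AcctNo, Branch}, {AcctNo, LoanNo}, {Amount, Balance, Branch}

{AcctNo, Branch}⁺ = {AcctNo, Amount, Balance, Branch, BranchCity, LoanNo}, which is every attribute, so {AcctNo, Branch} is a candidate key.
{AcctNo, LoanNo}⁺ = {AcctNo, Amount, Balance, Branch, BranchCity, LoanNo}, which is every attribute, so {AcctNo, LoanNo} is a candidate key.
{Amount, Balance, Branch}⁺ = {AcctNo, Amount, Balance, Branch, BranchCity, LoanNo}, which is every attribute, so {Amount, Balance, Branch} is a candidate key.
Any other superkey properly contains one of these, so there are no further candidate keys.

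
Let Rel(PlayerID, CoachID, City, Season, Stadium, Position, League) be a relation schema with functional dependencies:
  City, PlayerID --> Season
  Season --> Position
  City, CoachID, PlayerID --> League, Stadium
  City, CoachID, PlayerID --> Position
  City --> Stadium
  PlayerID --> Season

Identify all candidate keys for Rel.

{City, CoachID, PlayerID}

No FD produces {City, CoachID, PlayerID}, so they must be in every candidate key.
{City, CoachID, PlayerID} is a candidate key since {City, CoachID, PlayerID}⁺ = {City, CoachID, League, PlayerID, Position, Season, Stadium} covers every attribute.
No other minimal set has full closure, so this is the only candidate key.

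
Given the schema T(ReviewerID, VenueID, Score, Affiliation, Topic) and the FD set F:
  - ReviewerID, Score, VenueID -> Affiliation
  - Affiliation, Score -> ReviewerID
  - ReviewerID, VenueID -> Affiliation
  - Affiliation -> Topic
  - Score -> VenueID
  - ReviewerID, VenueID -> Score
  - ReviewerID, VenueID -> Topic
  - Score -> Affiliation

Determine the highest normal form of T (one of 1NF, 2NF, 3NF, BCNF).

Candidate keys: {ReviewerID, VenueID}, {Score}. Prime attributes: {ReviewerID, Score, VenueID}.
For Affiliation -> Topic we have {Affiliation}⁺ = {Affiliation, Topic}; {Affiliation} is not a superkey, so BCNF fails.
Because {Topic} is non-prime and the left side of Affiliation -> Topic is not a superkey, the relation is not in 3NF.
No proper subset of a key has a non-prime attribute in its closure, so there is no partial dependency; 2NF holds.

2NF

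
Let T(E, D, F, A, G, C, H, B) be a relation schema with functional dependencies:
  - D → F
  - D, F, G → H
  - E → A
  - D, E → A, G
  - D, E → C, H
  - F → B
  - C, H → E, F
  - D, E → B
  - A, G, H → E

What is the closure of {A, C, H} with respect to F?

Start with {A, C, H}.
C, H → E, F applies; add {E, F} → now {A, C, E, F, H}.
F → B applies; add {B} → now {A, B, C, E, F, H}.
No further FD applies.

{A, B, C, E, F, H}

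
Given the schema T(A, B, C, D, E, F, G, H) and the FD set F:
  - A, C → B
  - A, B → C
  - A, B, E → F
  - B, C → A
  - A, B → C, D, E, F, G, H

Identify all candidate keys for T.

{A, B}⁺ = {A, B, C, D, E, F, G, H}, which is every attribute, so {A, B} is a candidate key.
{A, C}⁺ = {A, B, C, D, E, F, G, H}, which is every attribute, so {A, C} is a candidate key.
{B, C}⁺ = {A, B, C, D, E, F, G, H}, which is every attribute, so {B, C} is a candidate key.
These are minimal and exhaustive — every other superkey contains one of them.

{A, B}, {A, C}, {B, C}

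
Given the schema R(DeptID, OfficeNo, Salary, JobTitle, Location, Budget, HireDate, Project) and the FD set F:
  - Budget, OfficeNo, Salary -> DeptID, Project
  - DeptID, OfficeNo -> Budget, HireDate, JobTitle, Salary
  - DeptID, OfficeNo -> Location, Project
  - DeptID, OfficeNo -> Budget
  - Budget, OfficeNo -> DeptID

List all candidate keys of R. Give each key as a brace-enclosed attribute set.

{Budget, OfficeNo}, {DeptID, OfficeNo}

No FD produces {OfficeNo}, so it must be in every candidate key.
{Budget, OfficeNo}⁺ = {Budget, DeptID, HireDate, JobTitle, Location, OfficeNo, Project, Salary} — all of the relation — so {Budget, OfficeNo} is a candidate key.
{DeptID, OfficeNo}⁺ = {Budget, DeptID, HireDate, JobTitle, Location, OfficeNo, Project, Salary} — all of the relation — so {DeptID, OfficeNo} is a candidate key.
These are minimal and exhaustive — every other superkey contains one of them.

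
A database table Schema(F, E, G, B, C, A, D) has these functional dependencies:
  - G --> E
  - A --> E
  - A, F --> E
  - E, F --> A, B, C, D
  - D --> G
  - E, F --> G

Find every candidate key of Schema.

{A, F}, {D, F}, {E, F}, {F, G}

No FD produces {F}, so it must be in every candidate key.
Closure of {A, F} is {A, B, C, D, E, F, G}, the whole schema; {A, F} is a candidate key.
Closure of {D, F} is {A, B, C, D, E, F, G}, the whole schema; {D, F} is a candidate key.
Closure of {E, F} is {A, B, C, D, E, F, G}, the whole schema; {E, F} is a candidate key.
Closure of {F, G} is {A, B, C, D, E, F, G}, the whole schema; {F, G} is a candidate key.
Any other superkey properly contains one of these, so there are no further candidate keys.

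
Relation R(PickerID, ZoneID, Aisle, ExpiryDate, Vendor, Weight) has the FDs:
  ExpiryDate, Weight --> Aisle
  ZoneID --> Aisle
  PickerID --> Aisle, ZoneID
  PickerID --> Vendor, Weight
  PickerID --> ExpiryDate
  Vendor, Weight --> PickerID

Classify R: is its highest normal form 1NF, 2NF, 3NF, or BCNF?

2NF

Candidate keys: {PickerID}, {Vendor, Weight}. Prime attributes: {PickerID, Vendor, Weight}.
ExpiryDate, Weight --> Aisle breaks BCNF: {ExpiryDate, Weight}⁺ = {Aisle, ExpiryDate, Weight}, so {ExpiryDate, Weight} is not a superkey.
ExpiryDate, Weight --> Aisle has non-prime {Aisle} on the right and a non-superkey on the left, so 3NF fails.
No non-prime attribute depends on a proper subset of any candidate key, so 2NF holds.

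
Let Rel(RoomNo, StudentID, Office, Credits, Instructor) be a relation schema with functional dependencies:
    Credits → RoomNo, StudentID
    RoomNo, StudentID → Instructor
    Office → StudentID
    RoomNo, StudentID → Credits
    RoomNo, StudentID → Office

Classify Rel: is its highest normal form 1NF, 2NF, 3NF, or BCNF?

Candidate keys: {Credits}, {Office, RoomNo}, {RoomNo, StudentID}. Prime attributes: {Credits, Office, RoomNo, StudentID}.
Office → StudentID: {Office}⁺ = {Office, StudentID}, which is not all of the attributes, so the left side is not a superkey — BCNF is violated.
Since {StudentID} ⊆ prime attributes and every other non-superkey FD also has a prime right side, the schema is in 3NF.

3NF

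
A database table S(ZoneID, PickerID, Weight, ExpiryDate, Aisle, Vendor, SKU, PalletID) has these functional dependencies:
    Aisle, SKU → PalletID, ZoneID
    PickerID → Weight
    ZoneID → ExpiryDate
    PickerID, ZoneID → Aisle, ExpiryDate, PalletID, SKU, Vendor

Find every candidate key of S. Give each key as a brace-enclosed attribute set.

{Aisle, PickerID, SKU}, {PickerID, ZoneID}

No FD produces {PickerID}, so it must be in every candidate key.
{PickerID, ZoneID} is a candidate key since {PickerID, ZoneID}⁺ = {Aisle, ExpiryDate, PalletID, PickerID, SKU, Vendor, Weight, ZoneID} covers every attribute.
{Aisle, PickerID, SKU} is a candidate key since {Aisle, PickerID, SKU}⁺ = {Aisle, ExpiryDate, PalletID, PickerID, SKU, Vendor, Weight, ZoneID} covers every attribute.
No proper subset of any of these is a key, and no other minimal superkey exists.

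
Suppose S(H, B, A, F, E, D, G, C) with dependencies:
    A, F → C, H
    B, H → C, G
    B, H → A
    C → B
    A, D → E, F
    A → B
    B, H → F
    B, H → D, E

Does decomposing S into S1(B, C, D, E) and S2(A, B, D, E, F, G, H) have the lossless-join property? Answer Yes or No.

Common attributes: {B, D, E}; their closure is {B, D, E}.
The closure covers neither S1 nor S2 entirely; the join is not lossless.

No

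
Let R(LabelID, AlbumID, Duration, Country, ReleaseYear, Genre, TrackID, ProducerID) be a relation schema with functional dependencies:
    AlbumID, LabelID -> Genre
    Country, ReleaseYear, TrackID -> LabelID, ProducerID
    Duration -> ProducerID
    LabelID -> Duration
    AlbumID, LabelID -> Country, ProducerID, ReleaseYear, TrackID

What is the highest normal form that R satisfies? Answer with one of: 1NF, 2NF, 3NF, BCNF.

1NF

Candidate keys: {AlbumID, Country, ReleaseYear, TrackID}, {AlbumID, LabelID}. Prime attributes: {AlbumID, Country, LabelID, ReleaseYear, TrackID}.
For Country, ReleaseYear, TrackID -> LabelID, ProducerID we have {Country, ReleaseYear, TrackID}⁺ = {Country, Duration, LabelID, ProducerID, ReleaseYear, TrackID}; {Country, ReleaseYear, TrackID} is not a superkey, so BCNF fails.
Country, ReleaseYear, TrackID -> LabelID, ProducerID determines the non-prime attribute {ProducerID} from a non-superkey — 3NF is violated.
Since {LabelID} ⊂ {AlbumID, LabelID} and {LabelID}⁺ ⊇ {Duration, ProducerID} with {Duration, ProducerID} non-prime, there is a partial dependency; 2NF fails.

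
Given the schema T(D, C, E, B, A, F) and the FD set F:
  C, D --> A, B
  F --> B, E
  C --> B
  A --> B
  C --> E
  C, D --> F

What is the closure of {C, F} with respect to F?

Start with {C, F}.
F --> B, E applies; add {B, E} → now {B, C, E, F}.
No further FD applies.

{B, C, E, F}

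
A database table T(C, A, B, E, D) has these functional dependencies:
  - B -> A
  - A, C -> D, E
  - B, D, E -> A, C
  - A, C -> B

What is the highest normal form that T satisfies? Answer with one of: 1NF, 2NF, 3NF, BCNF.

Candidate keys: {A, C}, {B, C}, {B, D, E}. Prime attributes: {A, B, C, D, E}.
For B -> A we have {B}⁺ = {A, B}; {B} is not a superkey, so BCNF fails.
But every attribute on its right side ({A}) is prime, and the same holds for every other non-superkey FD, so 3NF still holds.

3NF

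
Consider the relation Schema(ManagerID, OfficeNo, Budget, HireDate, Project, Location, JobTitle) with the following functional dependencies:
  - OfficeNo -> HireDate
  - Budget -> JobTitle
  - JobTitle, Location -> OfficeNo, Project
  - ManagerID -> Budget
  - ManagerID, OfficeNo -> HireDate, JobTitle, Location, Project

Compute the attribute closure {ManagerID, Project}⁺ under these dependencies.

Start with {ManagerID, Project}.
ManagerID -> Budget applies; add {Budget} → now {Budget, ManagerID, Project}.
Budget -> JobTitle applies; add {JobTitle} → now {Budget, JobTitle, ManagerID, Project}.
No further FD applies.

{Budget, JobTitle, ManagerID, Project}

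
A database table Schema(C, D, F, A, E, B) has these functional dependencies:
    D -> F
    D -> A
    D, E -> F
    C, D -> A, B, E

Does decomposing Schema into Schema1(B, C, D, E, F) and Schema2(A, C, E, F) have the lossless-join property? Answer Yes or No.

No

Schema1 ∩ Schema2 = {C, E, F}; its closure under F is {C, E, F}.
The closure covers neither Schema1 nor Schema2 entirely; the join is not lossless.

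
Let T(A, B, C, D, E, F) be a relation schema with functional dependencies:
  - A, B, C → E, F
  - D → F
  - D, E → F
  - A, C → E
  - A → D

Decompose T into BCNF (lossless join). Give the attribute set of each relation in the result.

{A, B, C}; {A, C, E}; {A, D}; {D, F}

Candidate key of the original relation: {A, B, C}.
Within {A, B, C, D, E, F}: {D}⁺ ∩ {A, B, C, D, E, F} = {D, F}, not the whole set, so D → F violates BCNF; decompose into {D, F} and {A, B, C, D, E}.
{D, F}: every determinant is a superkey — BCNF.
Within {A, B, C, D, E}: {A, C}⁺ ∩ {A, B, C, D, E} = {A, C, D, E}, not the whole set, so A, C → D, E violates BCNF; decompose into {A, C, D, E} and {A, B, C}.
Within {A, C, D, E}: {A}⁺ ∩ {A, C, D, E} = {A, D}, not the whole set, so A → D violates BCNF; decompose into {A, D} and {A, C, E}.
{A, D}: every determinant is a superkey — BCNF.
{A, C, E}: every determinant is a superkey — BCNF.
{A, B, C}: every determinant is a superkey — BCNF.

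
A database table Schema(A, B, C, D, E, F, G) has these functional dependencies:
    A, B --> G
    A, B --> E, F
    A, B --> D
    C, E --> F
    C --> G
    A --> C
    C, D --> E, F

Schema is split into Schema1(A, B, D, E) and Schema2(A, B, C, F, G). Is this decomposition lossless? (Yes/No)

Yes

Schema1 ∩ Schema2 = {A, B}; its closure under F is {A, B, C, D, E, F, G}.
This includes all of Schema1, so the common attributes are a superkey of Schema1 — the join is lossless.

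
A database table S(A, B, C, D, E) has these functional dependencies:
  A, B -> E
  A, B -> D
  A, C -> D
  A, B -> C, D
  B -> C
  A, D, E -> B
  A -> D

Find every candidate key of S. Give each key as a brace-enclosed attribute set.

Attributes never on any right-hand side: {A} — every candidate key must contain it.
{A, B} is a candidate key since {A, B}⁺ = {A, B, C, D, E} covers every attribute.
{A, E} is a candidate key since {A, E}⁺ = {A, B, C, D, E} covers every attribute.
These are minimal and exhaustive — every other superkey contains one of them.

{A, B}, {A, E}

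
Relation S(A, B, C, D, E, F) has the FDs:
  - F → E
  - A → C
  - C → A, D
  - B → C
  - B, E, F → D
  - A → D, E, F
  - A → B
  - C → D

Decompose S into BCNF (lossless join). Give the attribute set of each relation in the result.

Candidate keys of the original relation: {A}, {B}, {C}.
{A, B, C, D, E, F}: {F} determines {E, F} here but is not a superkey — split on F → E, giving {E, F} and {A, B, C, D, F}.
{E, F} is in BCNF.
{A, B, C, D, F} is in BCNF.

{A, B, C, D, F}; {E, F}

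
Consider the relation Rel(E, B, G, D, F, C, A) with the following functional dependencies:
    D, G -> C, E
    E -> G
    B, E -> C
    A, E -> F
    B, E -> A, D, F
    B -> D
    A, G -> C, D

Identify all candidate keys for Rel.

{B, E}, {B, G}

Attributes never on any right-hand side: {B} — every candidate key must contain it.
{B, E}⁺ = {A, B, C, D, E, F, G}, which is every attribute, so {B, E} is a candidate key.
{B, G}⁺ = {A, B, C, D, E, F, G}, which is every attribute, so {B, G} is a candidate key.
No proper subset of any of these is a key, and no other minimal superkey exists.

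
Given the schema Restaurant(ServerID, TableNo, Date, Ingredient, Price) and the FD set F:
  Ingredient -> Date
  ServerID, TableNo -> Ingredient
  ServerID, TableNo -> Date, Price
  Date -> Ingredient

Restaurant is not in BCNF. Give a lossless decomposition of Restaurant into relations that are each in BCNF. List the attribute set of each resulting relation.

Candidate key of the original relation: {ServerID, TableNo}.
In {Date, Ingredient, Price, ServerID, TableNo}, {Ingredient} is not a superkey ({Ingredient}⁺ restricted to this set is {Date, Ingredient}), so split on Ingredient -> Date into {Date, Ingredient} and {Ingredient, Price, ServerID, TableNo}.
{Date, Ingredient} has no BCNF violation.
{Ingredient, Price, ServerID, TableNo} has no BCNF violation.

{Date, Ingredient}; {Ingredient, Price, ServerID, TableNo}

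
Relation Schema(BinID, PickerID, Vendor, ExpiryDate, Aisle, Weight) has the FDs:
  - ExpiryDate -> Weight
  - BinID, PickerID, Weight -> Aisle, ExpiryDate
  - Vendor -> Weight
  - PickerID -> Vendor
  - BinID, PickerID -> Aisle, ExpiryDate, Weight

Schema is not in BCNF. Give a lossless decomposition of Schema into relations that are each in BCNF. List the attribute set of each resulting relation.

Candidate key of the original relation: {BinID, PickerID}.
{Aisle, BinID, ExpiryDate, PickerID, Vendor, Weight}: {ExpiryDate} determines {ExpiryDate, Weight} here but is not a superkey — split on ExpiryDate -> Weight, giving {ExpiryDate, Weight} and {Aisle, BinID, ExpiryDate, PickerID, Vendor}.
{ExpiryDate, Weight}: every determinant is a superkey — BCNF.
{Aisle, BinID, ExpiryDate, PickerID, Vendor}: {PickerID} determines {PickerID, Vendor} here but is not a superkey — split on PickerID -> Vendor, giving {PickerID, Vendor} and {Aisle, BinID, ExpiryDate, PickerID}.
{PickerID, Vendor}: every determinant is a superkey — BCNF.
{Aisle, BinID, ExpiryDate, PickerID}: every determinant is a superkey — BCNF.

{Aisle, BinID, ExpiryDate, PickerID}; {ExpiryDate, Weight}; {PickerID, Vendor}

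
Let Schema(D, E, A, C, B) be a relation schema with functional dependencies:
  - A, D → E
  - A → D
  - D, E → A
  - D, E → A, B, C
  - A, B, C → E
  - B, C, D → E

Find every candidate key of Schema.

{A} is a candidate key since {A}⁺ = {A, B, C, D, E} covers every attribute.
{D, E} is a candidate key since {D, E}⁺ = {A, B, C, D, E} covers every attribute.
{B, C, D} is a candidate key since {B, C, D}⁺ = {A, B, C, D, E} covers every attribute.
Any other superkey properly contains one of these, so there are no further candidate keys.

{A}, {B, C, D}, {D, E}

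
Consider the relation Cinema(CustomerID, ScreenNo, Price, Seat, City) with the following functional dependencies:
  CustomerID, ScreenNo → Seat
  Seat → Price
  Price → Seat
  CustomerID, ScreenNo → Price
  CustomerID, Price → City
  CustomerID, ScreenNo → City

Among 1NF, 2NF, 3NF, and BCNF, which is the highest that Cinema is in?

2NF

Candidate key: {CustomerID, ScreenNo}. Prime attributes: {CustomerID, ScreenNo}.
For Seat → Price we have {Seat}⁺ = {Price, Seat}; {Seat} is not a superkey, so BCNF fails.
Seat → Price has non-prime {Price} on the right and a non-superkey on the left, so 3NF fails.
No proper subset of a key has a non-prime attribute in its closure, so there is no partial dependency; 2NF holds.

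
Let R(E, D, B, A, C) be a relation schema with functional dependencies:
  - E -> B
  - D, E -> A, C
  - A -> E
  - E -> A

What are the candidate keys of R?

No FD produces {D}, so it must be in every candidate key.
Closure of {A, D} is {A, B, C, D, E}, the whole schema; {A, D} is a candidate key.
Closure of {D, E} is {A, B, C, D, E}, the whole schema; {D, E} is a candidate key.
Any other superkey properly contains one of these, so there are no further candidate keys.

{A, D}, {D, E}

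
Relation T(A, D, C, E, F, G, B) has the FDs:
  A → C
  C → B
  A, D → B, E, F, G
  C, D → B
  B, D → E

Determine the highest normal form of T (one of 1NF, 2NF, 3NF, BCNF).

Candidate key: {A, D}. Prime attributes: {A, D}.
For A → C we have {A}⁺ = {A, B, C}; {A} is not a superkey, so BCNF fails.
A → C determines the non-prime attribute {C} from a non-superkey — 3NF is violated.
Since {A} ⊂ {A, D} and {A}⁺ ⊇ {B, C} with {B, C} non-prime, there is a partial dependency; 2NF fails.

1NF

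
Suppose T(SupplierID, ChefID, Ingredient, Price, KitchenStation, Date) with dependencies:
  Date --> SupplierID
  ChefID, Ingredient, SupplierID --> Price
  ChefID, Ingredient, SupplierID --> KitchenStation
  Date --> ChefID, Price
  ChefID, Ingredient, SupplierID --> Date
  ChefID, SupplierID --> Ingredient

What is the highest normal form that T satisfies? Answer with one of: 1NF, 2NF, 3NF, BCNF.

BCNF

Candidate keys: {ChefID, SupplierID}, {Date}. Prime attributes: {ChefID, Date, SupplierID}.
Every FD has a superkey on the left, so the relation is in BCNF.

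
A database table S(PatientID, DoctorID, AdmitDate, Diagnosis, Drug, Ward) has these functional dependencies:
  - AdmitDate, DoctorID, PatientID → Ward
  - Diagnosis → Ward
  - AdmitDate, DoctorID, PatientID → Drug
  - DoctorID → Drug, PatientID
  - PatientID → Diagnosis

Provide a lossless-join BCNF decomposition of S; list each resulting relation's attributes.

{AdmitDate, DoctorID}; {Diagnosis, PatientID}; {Diagnosis, Ward}; {DoctorID, Drug, PatientID}

Candidate key of the original relation: {AdmitDate, DoctorID}.
Within {AdmitDate, Diagnosis, DoctorID, Drug, PatientID, Ward}: {Diagnosis}⁺ ∩ {AdmitDate, Diagnosis, DoctorID, Drug, PatientID, Ward} = {Diagnosis, Ward}, not the whole set, so Diagnosis → Ward violates BCNF; decompose into {Diagnosis, Ward} and {AdmitDate, Diagnosis, DoctorID, Drug, PatientID}.
{Diagnosis, Ward} is in BCNF.
Within {AdmitDate, Diagnosis, DoctorID, Drug, PatientID}: {DoctorID}⁺ ∩ {AdmitDate, Diagnosis, DoctorID, Drug, PatientID} = {Diagnosis, DoctorID, Drug, PatientID}, not the whole set, so DoctorID → Diagnosis, Drug, PatientID violates BCNF; decompose into {Diagnosis, DoctorID, Drug, PatientID} and {AdmitDate, DoctorID}.
Within {Diagnosis, DoctorID, Drug, PatientID}: {PatientID}⁺ ∩ {Diagnosis, DoctorID, Drug, PatientID} = {Diagnosis, PatientID}, not the whole set, so PatientID → Diagnosis violates BCNF; decompose into {Diagnosis, PatientID} and {DoctorID, Drug, PatientID}.
{Diagnosis, PatientID} is in BCNF.
{DoctorID, Drug, PatientID} is in BCNF.
{AdmitDate, DoctorID} is in BCNF.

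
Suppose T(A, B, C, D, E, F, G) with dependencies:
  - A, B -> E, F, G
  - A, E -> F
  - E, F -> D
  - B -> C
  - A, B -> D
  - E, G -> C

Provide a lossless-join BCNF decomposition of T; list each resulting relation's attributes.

Candidate key of the original relation: {A, B}.
In {A, B, C, D, E, F, G}, {A, E} is not a superkey ({A, E}⁺ restricted to this set is {A, D, E, F}), so split on A, E -> D, F into {A, D, E, F} and {A, B, C, E, G}.
In {A, D, E, F}, {E, F} is not a superkey ({E, F}⁺ restricted to this set is {D, E, F}), so split on E, F -> D into {D, E, F} and {A, E, F}.
{D, E, F} is in BCNF.
{A, E, F} is in BCNF.
In {A, B, C, E, G}, {B} is not a superkey ({B}⁺ restricted to this set is {B, C}), so split on B -> C into {B, C} and {A, B, E, G}.
{B, C} is in BCNF.
{A, B, E, G} is in BCNF.

{A, B, E, G}; {A, E, F}; {B, C}; {D, E, F}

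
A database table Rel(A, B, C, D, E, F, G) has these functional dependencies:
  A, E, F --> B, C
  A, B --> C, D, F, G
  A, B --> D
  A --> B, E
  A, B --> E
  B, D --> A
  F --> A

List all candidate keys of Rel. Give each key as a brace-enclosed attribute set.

{A}, {B, D}, {F}

{A}⁺ = {A, B, C, D, E, F, G} — all of the relation — so {A} is a candidate key.
{F}⁺ = {A, B, C, D, E, F, G} — all of the relation — so {F} is a candidate key.
{B, D}⁺ = {A, B, C, D, E, F, G} — all of the relation — so {B, D} is a candidate key.
No proper subset of any of these is a key, and no other minimal superkey exists.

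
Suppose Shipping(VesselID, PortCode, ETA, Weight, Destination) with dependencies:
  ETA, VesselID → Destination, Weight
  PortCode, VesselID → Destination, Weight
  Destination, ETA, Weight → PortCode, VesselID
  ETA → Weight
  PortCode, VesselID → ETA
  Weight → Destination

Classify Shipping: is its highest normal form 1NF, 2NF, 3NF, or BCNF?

Candidate keys: {ETA}, {PortCode, VesselID}. Prime attributes: {ETA, PortCode, VesselID}.
For Weight → Destination we have {Weight}⁺ = {Destination, Weight}; {Weight} is not a superkey, so BCNF fails.
Weight → Destination has non-prime {Destination} on the right and a non-superkey on the left, so 3NF fails.
No non-prime attribute depends on a proper subset of any candidate key, so 2NF holds.

2NF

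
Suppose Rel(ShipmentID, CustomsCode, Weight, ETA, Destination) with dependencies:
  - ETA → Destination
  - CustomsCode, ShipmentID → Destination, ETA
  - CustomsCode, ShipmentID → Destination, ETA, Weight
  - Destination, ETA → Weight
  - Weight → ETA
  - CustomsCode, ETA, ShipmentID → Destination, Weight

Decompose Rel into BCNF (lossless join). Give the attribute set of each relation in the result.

{CustomsCode, ETA, ShipmentID}; {Destination, ETA, Weight}

Candidate key of the original relation: {CustomsCode, ShipmentID}.
In {CustomsCode, Destination, ETA, ShipmentID, Weight}, {ETA} is not a superkey ({ETA}⁺ restricted to this set is {Destination, ETA, Weight}), so split on ETA → Destination, Weight into {Destination, ETA, Weight} and {CustomsCode, ETA, ShipmentID}.
{Destination, ETA, Weight}: every determinant is a superkey — BCNF.
{CustomsCode, ETA, ShipmentID}: every determinant is a superkey — BCNF.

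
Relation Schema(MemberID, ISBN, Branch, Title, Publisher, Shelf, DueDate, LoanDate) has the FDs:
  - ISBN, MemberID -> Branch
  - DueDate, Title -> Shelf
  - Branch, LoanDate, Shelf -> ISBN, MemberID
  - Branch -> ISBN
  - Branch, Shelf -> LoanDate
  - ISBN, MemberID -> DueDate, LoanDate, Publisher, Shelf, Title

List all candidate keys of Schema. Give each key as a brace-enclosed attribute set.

{Branch, DueDate, Title}, {Branch, MemberID}, {Branch, Shelf}, {ISBN, MemberID}

{Branch, MemberID}⁺ = {Branch, DueDate, ISBN, LoanDate, MemberID, Publisher, Shelf, Title}, which is every attribute, so {Branch, MemberID} is a candidate key.
{Branch, Shelf}⁺ = {Branch, DueDate, ISBN, LoanDate, MemberID, Publisher, Shelf, Title}, which is every attribute, so {Branch, Shelf} is a candidate key.
{ISBN, MemberID}⁺ = {Branch, DueDate, ISBN, LoanDate, MemberID, Publisher, Shelf, Title}, which is every attribute, so {ISBN, MemberID} is a candidate key.
{Branch, DueDate, Title}⁺ = {Branch, DueDate, ISBN, LoanDate, MemberID, Publisher, Shelf, Title}, which is every attribute, so {Branch, DueDate, Title} is a candidate key.
Any other superkey properly contains one of these, so there are no further candidate keys.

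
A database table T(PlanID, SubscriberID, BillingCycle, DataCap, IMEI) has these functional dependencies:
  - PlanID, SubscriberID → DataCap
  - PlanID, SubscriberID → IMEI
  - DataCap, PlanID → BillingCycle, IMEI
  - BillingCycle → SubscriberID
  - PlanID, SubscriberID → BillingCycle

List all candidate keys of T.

Attributes never on any right-hand side: {PlanID} — every candidate key must contain it.
{BillingCycle, PlanID} is a candidate key since {BillingCycle, PlanID}⁺ = {BillingCycle, DataCap, IMEI, PlanID, SubscriberID} covers every attribute.
{DataCap, PlanID} is a candidate key since {DataCap, PlanID}⁺ = {BillingCycle, DataCap, IMEI, PlanID, SubscriberID} covers every attribute.
{PlanID, SubscriberID} is a candidate key since {PlanID, SubscriberID}⁺ = {BillingCycle, DataCap, IMEI, PlanID, SubscriberID} covers every attribute.
No proper subset of any of these is a key, and no other minimal superkey exists.

{BillingCycle, PlanID}, {DataCap, PlanID}, {PlanID, SubscriberID}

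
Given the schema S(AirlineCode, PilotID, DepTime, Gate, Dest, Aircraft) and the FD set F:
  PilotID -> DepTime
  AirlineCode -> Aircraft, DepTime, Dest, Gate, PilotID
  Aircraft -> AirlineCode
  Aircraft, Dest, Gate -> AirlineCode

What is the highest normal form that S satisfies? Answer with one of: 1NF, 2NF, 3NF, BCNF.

2NF

Candidate keys: {Aircraft}, {AirlineCode}. Prime attributes: {Aircraft, AirlineCode}.
PilotID -> DepTime breaks BCNF: {PilotID}⁺ = {DepTime, PilotID}, so {PilotID} is not a superkey.
Because {DepTime} is non-prime and the left side of PilotID -> DepTime is not a superkey, the relation is not in 3NF.
Every candidate key is a single attribute, so no partial dependency is possible; 2NF holds.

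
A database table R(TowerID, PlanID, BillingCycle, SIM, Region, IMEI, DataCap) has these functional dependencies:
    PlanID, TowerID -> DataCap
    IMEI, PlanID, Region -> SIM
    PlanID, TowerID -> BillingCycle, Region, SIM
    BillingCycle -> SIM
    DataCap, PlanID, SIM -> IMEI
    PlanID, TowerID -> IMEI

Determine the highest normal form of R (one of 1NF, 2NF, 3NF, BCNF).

Candidate key: {PlanID, TowerID}. Prime attributes: {PlanID, TowerID}.
IMEI, PlanID, Region -> SIM breaks BCNF: {IMEI, PlanID, Region}⁺ = {IMEI, PlanID, Region, SIM}, so {IMEI, PlanID, Region} is not a superkey.
IMEI, PlanID, Region -> SIM has non-prime {SIM} on the right and a non-superkey on the left, so 3NF fails.
No non-prime attribute depends on a proper subset of any candidate key, so 2NF holds.

2NF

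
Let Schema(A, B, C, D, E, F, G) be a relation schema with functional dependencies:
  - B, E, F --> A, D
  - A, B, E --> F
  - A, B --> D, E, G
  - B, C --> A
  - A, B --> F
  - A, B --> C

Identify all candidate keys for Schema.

{A, B}, {B, C}, {B, E, F}

No FD produces {B}, so it must be in every candidate key.
{A, B}⁺ = {A, B, C, D, E, F, G} — all of the relation — so {A, B} is a candidate key.
{B, C}⁺ = {A, B, C, D, E, F, G} — all of the relation — so {B, C} is a candidate key.
{B, E, F}⁺ = {A, B, C, D, E, F, G} — all of the relation — so {B, E, F} is a candidate key.
These are minimal and exhaustive — every other superkey contains one of them.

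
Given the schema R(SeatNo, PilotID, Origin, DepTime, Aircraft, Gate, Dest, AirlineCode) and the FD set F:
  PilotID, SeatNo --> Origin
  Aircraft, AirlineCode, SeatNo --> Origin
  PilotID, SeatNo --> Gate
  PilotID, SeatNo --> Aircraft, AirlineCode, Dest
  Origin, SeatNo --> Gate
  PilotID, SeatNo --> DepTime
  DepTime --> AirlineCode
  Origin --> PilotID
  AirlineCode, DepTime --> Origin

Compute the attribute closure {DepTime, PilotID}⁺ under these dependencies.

Start with {DepTime, PilotID}.
DepTime --> AirlineCode applies; add {AirlineCode} → now {AirlineCode, DepTime, PilotID}.
AirlineCode, DepTime --> Origin applies; add {Origin} → now {AirlineCode, DepTime, Origin, PilotID}.
No further FD applies.

{AirlineCode, DepTime, Origin, PilotID}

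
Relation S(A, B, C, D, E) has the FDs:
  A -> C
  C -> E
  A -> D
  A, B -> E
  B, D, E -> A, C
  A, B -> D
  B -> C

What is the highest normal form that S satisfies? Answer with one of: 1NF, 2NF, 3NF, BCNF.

Candidate keys: {A, B}, {B, D}. Prime attributes: {A, B, D}.
A -> C breaks BCNF: {A}⁺ = {A, C, D, E}, so {A} is not a superkey.
A -> C determines the non-prime attribute {C} from a non-superkey — 3NF is violated.
{A} is a proper subset of the key {A, B}, and {A}⁺ contains the non-prime attributes {C, E} — a partial dependency, so 2NF is violated.

1NF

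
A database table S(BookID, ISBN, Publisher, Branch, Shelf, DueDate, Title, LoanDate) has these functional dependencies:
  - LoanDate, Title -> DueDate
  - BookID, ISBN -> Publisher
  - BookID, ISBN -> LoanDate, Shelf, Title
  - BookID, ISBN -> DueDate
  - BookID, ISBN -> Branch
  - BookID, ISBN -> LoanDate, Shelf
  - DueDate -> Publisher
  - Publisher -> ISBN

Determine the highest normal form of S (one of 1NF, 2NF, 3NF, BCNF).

3NF

Candidate keys: {BookID, DueDate}, {BookID, ISBN}, {BookID, LoanDate, Title}, {BookID, Publisher}. Prime attributes: {BookID, DueDate, ISBN, LoanDate, Publisher, Title}.
For LoanDate, Title -> DueDate we have {LoanDate, Title}⁺ = {DueDate, ISBN, LoanDate, Publisher, Title}; {LoanDate, Title} is not a superkey, so BCNF fails.
Its right-hand attributes {DueDate} are all prime, as are those of every other non-superkey FD — the relation is in 3NF.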